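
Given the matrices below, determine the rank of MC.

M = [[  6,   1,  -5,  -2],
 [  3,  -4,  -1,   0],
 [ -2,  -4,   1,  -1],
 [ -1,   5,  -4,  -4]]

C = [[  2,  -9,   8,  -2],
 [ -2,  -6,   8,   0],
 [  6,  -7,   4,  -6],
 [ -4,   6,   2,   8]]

4

First compute MC:
[[-12, -37,  32,   2],
 [  8,   4, -12,   0],
 [ 14,  29, -46, -10],
 [-20, -17,   8,  -6]]
Now row reduce the product.
R2 ← R2 + (2/3)·R1: [0, -62/3, 28/3, 4/3]
R3 ← R3 + (7/6)·R1: [0, -85/6, -26/3, -23/3]
R4 ← R4 − (5/3)·R1: [0, 134/3, -136/3, -28/3]
R3 ← R3 − (85/124)·R2: [0, 0, -467/31, -266/31]
R4 ← R4 + (67/31)·R2: [0, 0, -780/31, -200/31]
R4 ← R4 − (780/467)·R3: [0, 0, 0, 3680/467]
4 nonzero rows, so rank(MC) = 4.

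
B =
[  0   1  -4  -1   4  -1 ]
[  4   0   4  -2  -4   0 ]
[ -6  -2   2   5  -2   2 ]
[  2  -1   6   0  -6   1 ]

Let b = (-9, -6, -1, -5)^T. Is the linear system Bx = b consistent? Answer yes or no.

Row reduce the augmented matrix [B | b].
Swap R1 ↔ R2
R3 ← R3 + (3/2)·R1: [0, -2, 8, 2, -8, 2, -10]
R4 ← R4 − (1/2)·R1: [0, -1, 4, 1, -4, 1, -2]
R3 ← R3 + (2)·R2: [0, 0, 0, 0, 0, 0, -28]
R4 ← R4 + R2: [0, 0, 0, 0, 0, 0, -11]
R4 ← R4 − (11/28)·R3: [0, 0, 0, 0, 0, 0, 0]
The echelon form has 3 nonzero rows; the last pivot sits in the augmented column, so rank(B) = 2 but rank([B|b]) = 3.
Since the ranks differ, the system is inconsistent.

no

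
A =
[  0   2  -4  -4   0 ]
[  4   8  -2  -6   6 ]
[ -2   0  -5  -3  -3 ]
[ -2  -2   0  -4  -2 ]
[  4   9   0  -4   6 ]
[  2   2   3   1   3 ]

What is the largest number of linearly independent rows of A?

4

Row reduce to echelon form.
Swap R1 ↔ R2
R3 ← R3 + (1/2)·R1: [0, 4, -6, -6, 0]
R4 ← R4 + (1/2)·R1: [0, 2, -1, -7, 1]
R5 ← R5 − R1: [0, 1, 2, 2, 0]
R6 ← R6 − (1/2)·R1: [0, -2, 4, 4, 0]
R3 ← R3 − (2)·R2: [0, 0, 2, 2, 0]
R4 ← R4 − R2: [0, 0, 3, -3, 1]
R5 ← R5 − (1/2)·R2: [0, 0, 4, 4, 0]
R6 ← R6 + R2: [0, 0, 0, 0, 0]
R4 ← R4 − (3/2)·R3: [0, 0, 0, -6, 1]
R5 ← R5 − (2)·R3: [0, 0, 0, 0, 0]
Echelon form has 4 nonzero rows, so rank(A) = 4.
The rank gives the maximum number of linearly independent rows: 4.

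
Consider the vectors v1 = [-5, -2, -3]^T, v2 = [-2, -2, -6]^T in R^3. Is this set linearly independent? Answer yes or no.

Form the matrix with these vectors as rows and row reduce.
R2 ← R2 − (2/5)·R1: [0, -6/5, -24/5]
2 nonzero rows, so the 2 vectors span a space of dimension 2.
Since 2 = 2, the vectors are linearly independent.

yes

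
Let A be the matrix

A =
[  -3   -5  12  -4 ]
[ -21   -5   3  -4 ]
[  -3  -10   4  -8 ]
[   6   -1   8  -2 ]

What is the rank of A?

Row reduce to echelon form.
R2 ← R2 − (7)·R1: [0, 30, -81, 24]
R3 ← R3 − R1: [0, -5, -8, -4]
R4 ← R4 + (2)·R1: [0, -11, 32, -10]
R3 ← R3 + (1/6)·R2: [0, 0, -43/2, 0]
R4 ← R4 + (11/30)·R2: [0, 0, 23/10, -6/5]
R4 ← R4 + (23/215)·R3: [0, 0, 0, -6/5]
Echelon form has 4 nonzero rows, so rank(A) = 4.

4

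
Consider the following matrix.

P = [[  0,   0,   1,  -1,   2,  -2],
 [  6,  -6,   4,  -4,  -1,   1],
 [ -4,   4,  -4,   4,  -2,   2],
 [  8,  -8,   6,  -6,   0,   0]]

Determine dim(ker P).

Row reduce to echelon form.
Swap R1 ↔ R2
R3 ← R3 + (2/3)·R1: [0, 0, -4/3, 4/3, -8/3, 8/3]
R4 ← R4 − (4/3)·R1: [0, 0, 2/3, -2/3, 4/3, -4/3]
R3 ← R3 + (4/3)·R2: [0, 0, 0, 0, 0, 0]
R4 ← R4 − (2/3)·R2: [0, 0, 0, 0, 0, 0]
2 nonzero rows, so rank(P) = 2.
P has 6 columns; by rank–nullity, nullity = 6 − 2 = 4.

4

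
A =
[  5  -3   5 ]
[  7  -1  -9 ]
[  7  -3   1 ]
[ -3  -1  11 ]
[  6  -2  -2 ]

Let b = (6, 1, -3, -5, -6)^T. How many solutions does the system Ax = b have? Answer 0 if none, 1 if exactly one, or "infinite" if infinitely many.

Row reduce the augmented matrix [A | b].
R2 ← R2 − (7/5)·R1: [0, 16/5, -16, -37/5]
R3 ← R3 − (7/5)·R1: [0, 6/5, -6, -57/5]
R4 ← R4 + (3/5)·R1: [0, -14/5, 14, -7/5]
R5 ← R5 − (6/5)·R1: [0, 8/5, -8, -66/5]
R3 ← R3 − (3/8)·R2: [0, 0, 0, -69/8]
R4 ← R4 + (7/8)·R2: [0, 0, 0, -63/8]
R5 ← R5 − (1/2)·R2: [0, 0, 0, -19/2]
R4 ← R4 − (21/23)·R3: [0, 0, 0, 0]
R5 ← R5 − (76/69)·R3: [0, 0, 0, 0]
The echelon form has 3 nonzero rows; the last pivot sits in the augmented column, so rank(A) = 2 but rank([A|b]) = 3.
Since the ranks differ, the system is inconsistent.
It has no solutions.

0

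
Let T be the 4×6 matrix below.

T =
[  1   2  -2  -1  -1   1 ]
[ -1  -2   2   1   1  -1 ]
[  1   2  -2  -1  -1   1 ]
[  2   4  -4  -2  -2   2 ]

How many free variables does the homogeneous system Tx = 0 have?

5

Row reduce to echelon form.
R2 ← R2 + R1: [0, 0, 0, 0, 0, 0]
R3 ← R3 − R1: [0, 0, 0, 0, 0, 0]
R4 ← R4 − (2)·R1: [0, 0, 0, 0, 0, 0]
1 nonzero row, so rank(T) = 1.
T has 6 columns; by rank–nullity, nullity = 6 − 1 = 5.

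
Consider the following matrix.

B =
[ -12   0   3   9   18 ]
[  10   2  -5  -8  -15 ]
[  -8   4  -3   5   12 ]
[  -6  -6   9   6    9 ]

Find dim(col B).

Row reduce to echelon form.
R2 ← R2 + (5/6)·R1: [0, 2, -5/2, -1/2, 0]
R3 ← R3 − (2/3)·R1: [0, 4, -5, -1, 0]
R4 ← R4 − (1/2)·R1: [0, -6, 15/2, 3/2, 0]
R3 ← R3 − (2)·R2: [0, 0, 0, 0, 0]
R4 ← R4 + (3)·R2: [0, 0, 0, 0, 0]
Echelon form has 2 nonzero rows, so rank(B) = 2.
The column space has dimension equal to the rank: 2.

2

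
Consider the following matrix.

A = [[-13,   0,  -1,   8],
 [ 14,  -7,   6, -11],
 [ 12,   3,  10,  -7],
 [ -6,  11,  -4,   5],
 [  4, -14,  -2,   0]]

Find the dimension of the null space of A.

Row reduce to echelon form.
R2 ← R2 + (14/13)·R1: [0, -7, 64/13, -31/13]
R3 ← R3 + (12/13)·R1: [0, 3, 118/13, 5/13]
R4 ← R4 − (6/13)·R1: [0, 11, -46/13, 17/13]
R5 ← R5 + (4/13)·R1: [0, -14, -30/13, 32/13]
R3 ← R3 + (3/7)·R2: [0, 0, 1018/91, -58/91]
R4 ← R4 + (11/7)·R2: [0, 0, 382/91, -222/91]
R5 ← R5 − (2)·R2: [0, 0, -158/13, 94/13]
R4 ← R4 − (191/509)·R3: [0, 0, 0, -1120/509]
R5 ← R5 + (553/509)·R3: [0, 0, 0, 3328/509]
R5 ← R5 + (104/35)·R4: [0, 0, 0, 0]
4 nonzero rows, so rank(A) = 4.
A has 4 columns; by rank–nullity, nullity = 4 − 4 = 0.

0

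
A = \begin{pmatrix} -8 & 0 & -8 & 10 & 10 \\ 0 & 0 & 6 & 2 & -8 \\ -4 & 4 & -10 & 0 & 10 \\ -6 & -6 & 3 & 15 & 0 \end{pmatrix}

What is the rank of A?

Row reduce to echelon form.
R3 ← R3 − (1/2)·R1: [0, 4, -6, -5, 5]
R4 ← R4 − (3/4)·R1: [0, -6, 9, 15/2, -15/2]
Swap R2 ↔ R3
R4 ← R4 + (3/2)·R2: [0, 0, 0, 0, 0]
Echelon form has 3 nonzero rows, so rank(A) = 3.

3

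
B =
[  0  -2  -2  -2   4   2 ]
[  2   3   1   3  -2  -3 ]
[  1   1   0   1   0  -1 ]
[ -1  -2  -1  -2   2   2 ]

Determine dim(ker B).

Row reduce to echelon form.
Swap R1 ↔ R2
R3 ← R3 − (1/2)·R1: [0, -1/2, -1/2, -1/2, 1, 1/2]
R4 ← R4 + (1/2)·R1: [0, -1/2, -1/2, -1/2, 1, 1/2]
R3 ← R3 − (1/4)·R2: [0, 0, 0, 0, 0, 0]
R4 ← R4 − (1/4)·R2: [0, 0, 0, 0, 0, 0]
2 nonzero rows, so rank(B) = 2.
B has 6 columns; by rank–nullity, nullity = 6 − 2 = 4.

4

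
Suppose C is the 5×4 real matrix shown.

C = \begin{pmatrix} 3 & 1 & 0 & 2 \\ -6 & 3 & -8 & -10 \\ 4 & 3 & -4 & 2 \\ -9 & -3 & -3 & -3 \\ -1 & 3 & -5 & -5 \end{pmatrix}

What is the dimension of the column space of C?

Row reduce to echelon form.
R2 ← R2 + (2)·R1: [0, 5, -8, -6]
R3 ← R3 − (4/3)·R1: [0, 5/3, -4, -2/3]
R4 ← R4 + (3)·R1: [0, 0, -3, 3]
R5 ← R5 + (1/3)·R1: [0, 10/3, -5, -13/3]
R3 ← R3 − (1/3)·R2: [0, 0, -4/3, 4/3]
R5 ← R5 − (2/3)·R2: [0, 0, 1/3, -1/3]
R4 ← R4 − (9/4)·R3: [0, 0, 0, 0]
R5 ← R5 + (1/4)·R3: [0, 0, 0, 0]
Echelon form has 3 nonzero rows, so rank(C) = 3.
The column space has dimension equal to the rank: 3.

3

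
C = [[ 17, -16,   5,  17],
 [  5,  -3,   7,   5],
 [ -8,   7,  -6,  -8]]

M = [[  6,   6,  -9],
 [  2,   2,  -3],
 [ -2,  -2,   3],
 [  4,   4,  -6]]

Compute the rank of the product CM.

1

First compute CM:
[[128, 128, -192],
 [ 30,  30, -45],
 [-54, -54,  81]]
Now row reduce the product.
R2 ← R2 − (15/64)·R1: [0, 0, 0]
R3 ← R3 + (27/64)·R1: [0, 0, 0]
1 nonzero row, so rank(CM) = 1.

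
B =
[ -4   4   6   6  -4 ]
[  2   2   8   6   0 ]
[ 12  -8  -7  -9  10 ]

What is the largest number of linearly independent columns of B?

2

Row reduce to echelon form.
R2 ← R2 + (1/2)·R1: [0, 4, 11, 9, -2]
R3 ← R3 + (3)·R1: [0, 4, 11, 9, -2]
R3 ← R3 − R2: [0, 0, 0, 0, 0]
Echelon form has 2 nonzero rows, so rank(B) = 2.
The rank gives the maximum number of linearly independent columns: 2.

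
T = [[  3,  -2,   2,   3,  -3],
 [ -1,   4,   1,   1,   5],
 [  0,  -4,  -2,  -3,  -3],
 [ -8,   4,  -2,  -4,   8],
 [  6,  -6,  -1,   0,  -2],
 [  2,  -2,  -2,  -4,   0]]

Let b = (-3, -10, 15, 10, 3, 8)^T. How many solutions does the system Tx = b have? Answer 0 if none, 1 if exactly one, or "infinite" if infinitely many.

Row reduce the augmented matrix [T | b].
R2 ← R2 + (1/3)·R1: [0, 10/3, 5/3, 2, 4, -11]
R4 ← R4 + (8/3)·R1: [0, -4/3, 10/3, 4, 0, 2]
R5 ← R5 − (2)·R1: [0, -2, -5, -6, 4, 9]
R6 ← R6 − (2/3)·R1: [0, -2/3, -10/3, -6, 2, 10]
R3 ← R3 + (6/5)·R2: [0, 0, 0, -3/5, 9/5, 9/5]
R4 ← R4 + (2/5)·R2: [0, 0, 4, 24/5, 8/5, -12/5]
R5 ← R5 + (3/5)·R2: [0, 0, -4, -24/5, 32/5, 12/5]
R6 ← R6 + (1/5)·R2: [0, 0, -3, -28/5, 14/5, 39/5]
Swap R3 ↔ R4
R5 ← R5 + R3: [0, 0, 0, 0, 8, 0]
R6 ← R6 + (3/4)·R3: [0, 0, 0, -2, 4, 6]
R6 ← R6 − (10/3)·R4: [0, 0, 0, 0, -2, 0]
R6 ← R6 + (1/4)·R5: [0, 0, 0, 0, 0, 0]
The echelon form has 5 nonzero rows, and every pivot lies in the first 5 columns, so rank(T) = rank([T|b]) = 5.
The system is consistent.
rank = 5 = number of unknowns, so the solution is unique.

1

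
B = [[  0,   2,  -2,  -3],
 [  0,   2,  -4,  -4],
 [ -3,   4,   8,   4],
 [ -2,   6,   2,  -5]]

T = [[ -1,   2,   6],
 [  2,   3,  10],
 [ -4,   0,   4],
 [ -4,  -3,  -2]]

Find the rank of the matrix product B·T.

First compute BT:
[[ 24,  15,  18],
 [ 36,  18,  12],
 [-37,  -6,  46],
 [ 26,  29,  66]]
Now row reduce the product.
R2 ← R2 − (3/2)·R1: [0, -9/2, -15]
R3 ← R3 + (37/24)·R1: [0, 137/8, 295/4]
R4 ← R4 − (13/12)·R1: [0, 51/4, 93/2]
R3 ← R3 + (137/36)·R2: [0, 0, 50/3]
R4 ← R4 + (17/6)·R2: [0, 0, 4]
R4 ← R4 − (6/25)·R3: [0, 0, 0]
3 nonzero rows, so rank(BT) = 3.

3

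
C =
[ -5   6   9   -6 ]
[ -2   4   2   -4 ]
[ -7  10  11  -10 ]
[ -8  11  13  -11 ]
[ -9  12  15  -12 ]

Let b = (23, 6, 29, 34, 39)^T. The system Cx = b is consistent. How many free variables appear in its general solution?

Row reduce the augmented matrix [C | b].
R2 ← R2 − (2/5)·R1: [0, 8/5, -8/5, -8/5, -16/5]
R3 ← R3 − (7/5)·R1: [0, 8/5, -8/5, -8/5, -16/5]
R4 ← R4 − (8/5)·R1: [0, 7/5, -7/5, -7/5, -14/5]
R5 ← R5 − (9/5)·R1: [0, 6/5, -6/5, -6/5, -12/5]
R3 ← R3 − R2: [0, 0, 0, 0, 0]
R4 ← R4 − (7/8)·R2: [0, 0, 0, 0, 0]
R5 ← R5 − (3/4)·R2: [0, 0, 0, 0, 0]
The echelon form has 2 nonzero rows, and every pivot lies in the first 4 columns, so rank(C) = rank([C|b]) = 2.
The system is consistent.
Free variables = (unknowns) − (rank) = 4 − 2 = 2.

2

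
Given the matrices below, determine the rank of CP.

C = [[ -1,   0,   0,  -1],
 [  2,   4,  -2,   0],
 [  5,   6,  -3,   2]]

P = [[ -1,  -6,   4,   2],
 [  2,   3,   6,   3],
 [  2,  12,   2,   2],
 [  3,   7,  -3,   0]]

2

First compute CP:
[[ -2,  -1,  -1,  -2],
 [  2, -24,  28,  12],
 [  7, -34,  44,  22]]
Now row reduce the product.
R2 ← R2 + R1: [0, -25, 27, 10]
R3 ← R3 + (7/2)·R1: [0, -75/2, 81/2, 15]
R3 ← R3 − (3/2)·R2: [0, 0, 0, 0]
2 nonzero rows, so rank(CP) = 2.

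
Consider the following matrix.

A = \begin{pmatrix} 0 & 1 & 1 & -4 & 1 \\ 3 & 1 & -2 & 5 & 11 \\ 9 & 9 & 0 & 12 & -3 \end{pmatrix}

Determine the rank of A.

3

Row reduce to echelon form.
Swap R1 ↔ R2
R3 ← R3 − (3)·R1: [0, 6, 6, -3, -36]
R3 ← R3 − (6)·R2: [0, 0, 0, 21, -42]
Echelon form has 3 nonzero rows, so rank(A) = 3.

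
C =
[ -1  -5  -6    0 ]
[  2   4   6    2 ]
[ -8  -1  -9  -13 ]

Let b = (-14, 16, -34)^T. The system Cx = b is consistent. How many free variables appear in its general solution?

Row reduce the augmented matrix [C | b].
R2 ← R2 + (2)·R1: [0, -6, -6, 2, -12]
R3 ← R3 − (8)·R1: [0, 39, 39, -13, 78]
R3 ← R3 + (13/2)·R2: [0, 0, 0, 0, 0]
The echelon form has 2 nonzero rows, and every pivot lies in the first 4 columns, so rank(C) = rank([C|b]) = 2.
The system is consistent.
Free variables = (unknowns) − (rank) = 4 − 2 = 2.

2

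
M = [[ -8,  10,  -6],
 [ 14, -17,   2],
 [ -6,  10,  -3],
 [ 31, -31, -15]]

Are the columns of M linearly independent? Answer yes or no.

Row reduce M to echelon form.
R2 ← R2 + (7/4)·R1: [0, 1/2, -17/2]
R3 ← R3 − (3/4)·R1: [0, 5/2, 3/2]
R4 ← R4 + (31/8)·R1: [0, 31/4, -153/4]
R3 ← R3 − (5)·R2: [0, 0, 44]
R4 ← R4 − (31/2)·R2: [0, 0, 187/2]
R4 ← R4 − (17/8)·R3: [0, 0, 0]
3 pivots among 3 columns.
Every column is a pivot column, so the columns are linearly independent.

yes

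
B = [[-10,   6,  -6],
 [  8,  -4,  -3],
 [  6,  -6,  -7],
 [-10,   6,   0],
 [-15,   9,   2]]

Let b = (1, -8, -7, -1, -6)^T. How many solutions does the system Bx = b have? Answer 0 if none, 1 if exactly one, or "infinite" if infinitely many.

Row reduce the augmented matrix [B | b].
R2 ← R2 + (4/5)·R1: [0, 4/5, -39/5, -36/5]
R3 ← R3 + (3/5)·R1: [0, -12/5, -53/5, -32/5]
R4 ← R4 − R1: [0, 0, 6, -2]
R5 ← R5 − (3/2)·R1: [0, 0, 11, -15/2]
R3 ← R3 + (3)·R2: [0, 0, -34, -28]
R4 ← R4 + (3/17)·R3: [0, 0, 0, -118/17]
R5 ← R5 + (11/34)·R3: [0, 0, 0, -563/34]
R5 ← R5 − (563/236)·R4: [0, 0, 0, 0]
The echelon form has 4 nonzero rows; the last pivot sits in the augmented column, so rank(B) = 3 but rank([B|b]) = 4.
Since the ranks differ, the system is inconsistent.
It has no solutions.

0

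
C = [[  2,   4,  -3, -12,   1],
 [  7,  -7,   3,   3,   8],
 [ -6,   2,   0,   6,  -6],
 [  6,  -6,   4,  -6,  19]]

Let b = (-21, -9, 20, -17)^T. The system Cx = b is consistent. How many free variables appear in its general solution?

Row reduce the augmented matrix [C | b].
R2 ← R2 − (7/2)·R1: [0, -21, 27/2, 45, 9/2, 129/2]
R3 ← R3 + (3)·R1: [0, 14, -9, -30, -3, -43]
R4 ← R4 − (3)·R1: [0, -18, 13, 30, 16, 46]
R3 ← R3 + (2/3)·R2: [0, 0, 0, 0, 0, 0]
R4 ← R4 − (6/7)·R2: [0, 0, 10/7, -60/7, 85/7, -65/7]
Swap R3 ↔ R4
The echelon form has 3 nonzero rows, and every pivot lies in the first 5 columns, so rank(C) = rank([C|b]) = 3.
The system is consistent.
Free variables = (unknowns) − (rank) = 5 − 3 = 2.

2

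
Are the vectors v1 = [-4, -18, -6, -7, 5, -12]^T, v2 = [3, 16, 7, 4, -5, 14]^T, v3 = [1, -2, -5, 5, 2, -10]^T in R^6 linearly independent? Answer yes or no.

no

Form the matrix with these vectors as rows and row reduce.
R2 ← R2 + (3/4)·R1: [0, 5/2, 5/2, -5/4, -5/4, 5]
R3 ← R3 + (1/4)·R1: [0, -13/2, -13/2, 13/4, 13/4, -13]
R3 ← R3 + (13/5)·R2: [0, 0, 0, 0, 0, 0]
2 nonzero rows, so the 3 vectors span a space of dimension 2.
Since 2 < 3, the vectors are linearly dependent.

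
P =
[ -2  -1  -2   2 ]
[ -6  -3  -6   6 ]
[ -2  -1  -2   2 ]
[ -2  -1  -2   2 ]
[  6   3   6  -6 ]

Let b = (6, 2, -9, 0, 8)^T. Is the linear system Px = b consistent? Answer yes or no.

no

Row reduce the augmented matrix [P | b].
R2 ← R2 − (3)·R1: [0, 0, 0, 0, -16]
R3 ← R3 − R1: [0, 0, 0, 0, -15]
R4 ← R4 − R1: [0, 0, 0, 0, -6]
R5 ← R5 + (3)·R1: [0, 0, 0, 0, 26]
R3 ← R3 − (15/16)·R2: [0, 0, 0, 0, 0]
R4 ← R4 − (3/8)·R2: [0, 0, 0, 0, 0]
R5 ← R5 + (13/8)·R2: [0, 0, 0, 0, 0]
The echelon form has 2 nonzero rows; the last pivot sits in the augmented column, so rank(P) = 1 but rank([P|b]) = 2.
Since the ranks differ, the system is inconsistent.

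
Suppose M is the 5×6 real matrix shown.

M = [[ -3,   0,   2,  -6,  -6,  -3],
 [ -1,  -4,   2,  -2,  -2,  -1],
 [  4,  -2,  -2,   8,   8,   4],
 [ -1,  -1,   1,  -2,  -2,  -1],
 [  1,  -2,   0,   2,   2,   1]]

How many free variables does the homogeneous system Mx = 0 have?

4

Row reduce to echelon form.
R2 ← R2 − (1/3)·R1: [0, -4, 4/3, 0, 0, 0]
R3 ← R3 + (4/3)·R1: [0, -2, 2/3, 0, 0, 0]
R4 ← R4 − (1/3)·R1: [0, -1, 1/3, 0, 0, 0]
R5 ← R5 + (1/3)·R1: [0, -2, 2/3, 0, 0, 0]
R3 ← R3 − (1/2)·R2: [0, 0, 0, 0, 0, 0]
R4 ← R4 − (1/4)·R2: [0, 0, 0, 0, 0, 0]
R5 ← R5 − (1/2)·R2: [0, 0, 0, 0, 0, 0]
2 nonzero rows, so rank(M) = 2.
M has 6 columns; by rank–nullity, nullity = 6 − 2 = 4.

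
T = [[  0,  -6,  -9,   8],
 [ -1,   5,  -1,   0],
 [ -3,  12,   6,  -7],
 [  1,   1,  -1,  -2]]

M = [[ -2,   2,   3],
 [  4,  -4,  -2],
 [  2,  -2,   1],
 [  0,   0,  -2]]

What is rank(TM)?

First compute TM:
[[-42,  42, -13],
 [ 20, -20, -14],
 [ 66, -66, -13],
 [  0,   0,   4]]
Now row reduce the product.
R2 ← R2 + (10/21)·R1: [0, 0, -424/21]
R3 ← R3 + (11/7)·R1: [0, 0, -234/7]
R3 ← R3 − (351/212)·R2: [0, 0, 0]
R4 ← R4 + (21/106)·R2: [0, 0, 0]
2 nonzero rows, so rank(TM) = 2.

2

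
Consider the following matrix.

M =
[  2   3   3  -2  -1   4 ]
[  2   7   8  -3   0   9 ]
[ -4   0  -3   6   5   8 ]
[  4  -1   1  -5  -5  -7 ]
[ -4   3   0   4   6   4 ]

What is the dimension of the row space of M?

4

Row reduce to echelon form.
R2 ← R2 − R1: [0, 4, 5, -1, 1, 5]
R3 ← R3 + (2)·R1: [0, 6, 3, 2, 3, 16]
R4 ← R4 − (2)·R1: [0, -7, -5, -1, -3, -15]
R5 ← R5 + (2)·R1: [0, 9, 6, 0, 4, 12]
R3 ← R3 − (3/2)·R2: [0, 0, -9/2, 7/2, 3/2, 17/2]
R4 ← R4 + (7/4)·R2: [0, 0, 15/4, -11/4, -5/4, -25/4]
R5 ← R5 − (9/4)·R2: [0, 0, -21/4, 9/4, 7/4, 3/4]
R4 ← R4 + (5/6)·R3: [0, 0, 0, 1/6, 0, 5/6]
R5 ← R5 − (7/6)·R3: [0, 0, 0, -11/6, 0, -55/6]
R5 ← R5 + (11)·R4: [0, 0, 0, 0, 0, 0]
Echelon form has 4 nonzero rows, so rank(M) = 4.
The row space has dimension equal to the rank: 4.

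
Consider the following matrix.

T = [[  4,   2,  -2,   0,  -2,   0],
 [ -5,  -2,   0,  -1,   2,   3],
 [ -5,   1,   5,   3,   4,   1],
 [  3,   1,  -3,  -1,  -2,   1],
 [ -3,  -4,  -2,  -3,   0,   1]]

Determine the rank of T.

3

Row reduce to echelon form.
R2 ← R2 + (5/4)·R1: [0, 1/2, -5/2, -1, -1/2, 3]
R3 ← R3 + (5/4)·R1: [0, 7/2, 5/2, 3, 3/2, 1]
R4 ← R4 − (3/4)·R1: [0, -1/2, -3/2, -1, -1/2, 1]
R5 ← R5 + (3/4)·R1: [0, -5/2, -7/2, -3, -3/2, 1]
R3 ← R3 − (7)·R2: [0, 0, 20, 10, 5, -20]
R4 ← R4 + R2: [0, 0, -4, -2, -1, 4]
R5 ← R5 + (5)·R2: [0, 0, -16, -8, -4, 16]
R4 ← R4 + (1/5)·R3: [0, 0, 0, 0, 0, 0]
R5 ← R5 + (4/5)·R3: [0, 0, 0, 0, 0, 0]
Echelon form has 3 nonzero rows, so rank(T) = 3.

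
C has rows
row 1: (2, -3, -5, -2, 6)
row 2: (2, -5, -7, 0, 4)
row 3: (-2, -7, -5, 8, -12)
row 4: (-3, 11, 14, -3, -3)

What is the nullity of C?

Row reduce to echelon form.
R2 ← R2 − R1: [0, -2, -2, 2, -2]
R3 ← R3 + R1: [0, -10, -10, 6, -6]
R4 ← R4 + (3/2)·R1: [0, 13/2, 13/2, -6, 6]
R3 ← R3 − (5)·R2: [0, 0, 0, -4, 4]
R4 ← R4 + (13/4)·R2: [0, 0, 0, 1/2, -1/2]
R4 ← R4 + (1/8)·R3: [0, 0, 0, 0, 0]
3 nonzero rows, so rank(C) = 3.
C has 5 columns; by rank–nullity, nullity = 5 − 3 = 2.

2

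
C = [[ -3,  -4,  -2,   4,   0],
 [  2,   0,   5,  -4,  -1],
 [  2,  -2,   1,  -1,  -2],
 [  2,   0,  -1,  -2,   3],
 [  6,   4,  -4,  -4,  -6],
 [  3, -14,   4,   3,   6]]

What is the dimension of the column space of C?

5

Row reduce to echelon form.
R2 ← R2 + (2/3)·R1: [0, -8/3, 11/3, -4/3, -1]
R3 ← R3 + (2/3)·R1: [0, -14/3, -1/3, 5/3, -2]
R4 ← R4 + (2/3)·R1: [0, -8/3, -7/3, 2/3, 3]
R5 ← R5 + (2)·R1: [0, -4, -8, 4, -6]
R6 ← R6 + R1: [0, -18, 2, 7, 6]
R3 ← R3 − (7/4)·R2: [0, 0, -27/4, 4, -1/4]
R4 ← R4 − R2: [0, 0, -6, 2, 4]
R5 ← R5 − (3/2)·R2: [0, 0, -27/2, 6, -9/2]
R6 ← R6 − (27/4)·R2: [0, 0, -91/4, 16, 51/4]
R4 ← R4 − (8/9)·R3: [0, 0, 0, -14/9, 38/9]
R5 ← R5 − (2)·R3: [0, 0, 0, -2, -4]
R6 ← R6 − (91/27)·R3: [0, 0, 0, 68/27, 367/27]
R5 ← R5 − (9/7)·R4: [0, 0, 0, 0, -66/7]
R6 ← R6 + (34/21)·R4: [0, 0, 0, 0, 143/7]
R6 ← R6 + (13/6)·R5: [0, 0, 0, 0, 0]
Echelon form has 5 nonzero rows, so rank(C) = 5.
The column space has dimension equal to the rank: 5.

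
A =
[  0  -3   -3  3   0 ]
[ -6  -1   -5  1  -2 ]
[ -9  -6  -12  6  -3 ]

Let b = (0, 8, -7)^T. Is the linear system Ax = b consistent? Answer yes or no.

Row reduce the augmented matrix [A | b].
Swap R1 ↔ R2
R3 ← R3 − (3/2)·R1: [0, -9/2, -9/2, 9/2, 0, -19]
R3 ← R3 − (3/2)·R2: [0, 0, 0, 0, 0, -19]
The echelon form has 3 nonzero rows; the last pivot sits in the augmented column, so rank(A) = 2 but rank([A|b]) = 3.
Since the ranks differ, the system is inconsistent.

no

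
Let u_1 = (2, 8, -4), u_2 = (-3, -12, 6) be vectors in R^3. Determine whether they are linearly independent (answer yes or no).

Form the matrix with these vectors as rows and row reduce.
R2 ← R2 + (3/2)·R1: [0, 0, 0]
1 nonzero row, so the 2 vectors span a space of dimension 1.
Since 1 < 2, the vectors are linearly dependent.

no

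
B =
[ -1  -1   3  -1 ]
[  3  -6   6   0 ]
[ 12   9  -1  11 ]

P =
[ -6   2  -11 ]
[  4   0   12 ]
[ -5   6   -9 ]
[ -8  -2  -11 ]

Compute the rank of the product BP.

First compute BP:
[[ -5,  18, -17],
 [-72,  42, -159],
 [-119,  -4, -136]]
Now row reduce the product.
R2 ← R2 − (72/5)·R1: [0, -1086/5, 429/5]
R3 ← R3 − (119/5)·R1: [0, -2162/5, 1343/5]
R3 ← R3 − (1081/543)·R2: [0, 0, 17700/181]
3 nonzero rows, so rank(BP) = 3.

3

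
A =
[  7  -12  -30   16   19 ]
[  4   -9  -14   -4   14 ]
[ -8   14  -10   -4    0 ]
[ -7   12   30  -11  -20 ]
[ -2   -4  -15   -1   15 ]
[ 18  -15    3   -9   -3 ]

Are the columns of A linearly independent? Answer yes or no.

Row reduce A to echelon form.
R2 ← R2 − (4/7)·R1: [0, -15/7, 22/7, -92/7, 22/7]
R3 ← R3 + (8/7)·R1: [0, 2/7, -310/7, 100/7, 152/7]
R4 ← R4 + R1: [0, 0, 0, 5, -1]
R5 ← R5 + (2/7)·R1: [0, -52/7, -165/7, 25/7, 143/7]
R6 ← R6 − (18/7)·R1: [0, 111/7, 561/7, -351/7, -363/7]
R3 ← R3 + (2/15)·R2: [0, 0, -658/15, 188/15, 332/15]
R5 ← R5 − (52/15)·R2: [0, 0, -517/15, 737/15, 143/15]
R6 ← R6 + (37/5)·R2: [0, 0, 517/5, -737/5, -143/5]
R5 ← R5 − (11/14)·R3: [0, 0, 0, 275/7, -55/7]
R6 ← R6 + (33/14)·R3: [0, 0, 0, -825/7, 165/7]
R5 ← R5 − (55/7)·R4: [0, 0, 0, 0, 0]
R6 ← R6 + (165/7)·R4: [0, 0, 0, 0, 0]
4 pivots among 5 columns.
Only 4 < 5 pivot columns, so the columns are linearly dependent.

no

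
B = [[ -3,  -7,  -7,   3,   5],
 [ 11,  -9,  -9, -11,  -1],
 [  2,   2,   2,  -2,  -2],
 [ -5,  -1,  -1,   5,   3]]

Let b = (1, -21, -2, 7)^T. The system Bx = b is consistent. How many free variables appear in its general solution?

3

Row reduce the augmented matrix [B | b].
R2 ← R2 + (11/3)·R1: [0, -104/3, -104/3, 0, 52/3, -52/3]
R3 ← R3 + (2/3)·R1: [0, -8/3, -8/3, 0, 4/3, -4/3]
R4 ← R4 − (5/3)·R1: [0, 32/3, 32/3, 0, -16/3, 16/3]
R3 ← R3 − (1/13)·R2: [0, 0, 0, 0, 0, 0]
R4 ← R4 + (4/13)·R2: [0, 0, 0, 0, 0, 0]
The echelon form has 2 nonzero rows, and every pivot lies in the first 5 columns, so rank(B) = rank([B|b]) = 2.
The system is consistent.
Free variables = (unknowns) − (rank) = 5 − 2 = 3.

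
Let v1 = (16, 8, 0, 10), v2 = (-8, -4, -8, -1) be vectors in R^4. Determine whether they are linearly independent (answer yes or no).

yes

Form the matrix with these vectors as rows and row reduce.
R2 ← R2 + (1/2)·R1: [0, 0, -8, 4]
2 nonzero rows, so the 2 vectors span a space of dimension 2.
Since 2 = 2, the vectors are linearly independent.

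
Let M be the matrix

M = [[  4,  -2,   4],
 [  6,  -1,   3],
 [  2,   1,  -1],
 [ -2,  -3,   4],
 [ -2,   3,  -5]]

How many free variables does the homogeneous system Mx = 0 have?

1

Row reduce to echelon form.
R2 ← R2 − (3/2)·R1: [0, 2, -3]
R3 ← R3 − (1/2)·R1: [0, 2, -3]
R4 ← R4 + (1/2)·R1: [0, -4, 6]
R5 ← R5 + (1/2)·R1: [0, 2, -3]
R3 ← R3 − R2: [0, 0, 0]
R4 ← R4 + (2)·R2: [0, 0, 0]
R5 ← R5 − R2: [0, 0, 0]
2 nonzero rows, so rank(M) = 2.
M has 3 columns; by rank–nullity, nullity = 3 − 2 = 1.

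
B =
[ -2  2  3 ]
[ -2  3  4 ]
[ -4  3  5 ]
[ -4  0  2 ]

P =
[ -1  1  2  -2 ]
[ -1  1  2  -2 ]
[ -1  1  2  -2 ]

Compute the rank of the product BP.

First compute BP:
[[ -3,   3,   6,  -6],
 [ -5,   5,  10, -10],
 [ -4,   4,   8,  -8],
 [  2,  -2,  -4,   4]]
Now row reduce the product.
R2 ← R2 − (5/3)·R1: [0, 0, 0, 0]
R3 ← R3 − (4/3)·R1: [0, 0, 0, 0]
R4 ← R4 + (2/3)·R1: [0, 0, 0, 0]
1 nonzero row, so rank(BP) = 1.

1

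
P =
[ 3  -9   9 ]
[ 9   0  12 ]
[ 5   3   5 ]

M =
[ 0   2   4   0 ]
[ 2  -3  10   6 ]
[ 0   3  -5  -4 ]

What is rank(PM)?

2

First compute PM:
[[-18,  60, -123, -90],
 [  0,  54, -24, -48],
 [  6,  16,  25,  -2]]
Now row reduce the product.
R3 ← R3 + (1/3)·R1: [0, 36, -16, -32]
R3 ← R3 − (2/3)·R2: [0, 0, 0, 0]
2 nonzero rows, so rank(PM) = 2.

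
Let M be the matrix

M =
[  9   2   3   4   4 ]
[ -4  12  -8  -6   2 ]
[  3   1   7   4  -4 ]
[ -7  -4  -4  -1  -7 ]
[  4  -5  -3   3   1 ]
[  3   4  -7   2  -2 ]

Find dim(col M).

Row reduce to echelon form.
R2 ← R2 + (4/9)·R1: [0, 116/9, -20/3, -38/9, 34/9]
R3 ← R3 − (1/3)·R1: [0, 1/3, 6, 8/3, -16/3]
R4 ← R4 + (7/9)·R1: [0, -22/9, -5/3, 19/9, -35/9]
R5 ← R5 − (4/9)·R1: [0, -53/9, -13/3, 11/9, -7/9]
R6 ← R6 − (1/3)·R1: [0, 10/3, -8, 2/3, -10/3]
R3 ← R3 − (3/116)·R2: [0, 0, 179/29, 161/58, -315/58]
R4 ← R4 + (11/58)·R2: [0, 0, -85/29, 38/29, -92/29]
R5 ← R5 + (53/116)·R2: [0, 0, -214/29, -41/58, 55/58]
R6 ← R6 − (15/58)·R2: [0, 0, -182/29, 51/29, -125/29]
R4 ← R4 + (85/179)·R3: [0, 0, 0, 941/358, -2059/358]
R5 ← R5 + (214/179)·R3: [0, 0, 0, 935/358, -1985/358]
R6 ← R6 + (182/179)·R3: [0, 0, 0, 820/179, -1760/179]
R5 ← R5 − (935/941)·R4: [0, 0, 0, 0, 160/941]
R6 ← R6 − (1640/941)·R4: [0, 0, 0, 0, 180/941]
R6 ← R6 − (9/8)·R5: [0, 0, 0, 0, 0]
Echelon form has 5 nonzero rows, so rank(M) = 5.
The column space has dimension equal to the rank: 5.

5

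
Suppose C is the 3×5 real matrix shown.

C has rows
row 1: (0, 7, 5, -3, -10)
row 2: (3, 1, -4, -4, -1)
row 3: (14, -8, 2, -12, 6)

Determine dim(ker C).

Row reduce to echelon form.
Swap R1 ↔ R2
R3 ← R3 − (14/3)·R1: [0, -38/3, 62/3, 20/3, 32/3]
R3 ← R3 + (38/21)·R2: [0, 0, 208/7, 26/21, -52/7]
3 nonzero rows, so rank(C) = 3.
C has 5 columns; by rank–nullity, nullity = 5 − 3 = 2.

2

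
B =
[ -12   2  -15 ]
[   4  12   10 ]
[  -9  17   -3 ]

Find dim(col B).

Row reduce to echelon form.
R2 ← R2 + (1/3)·R1: [0, 38/3, 5]
R3 ← R3 − (3/4)·R1: [0, 31/2, 33/4]
R3 ← R3 − (93/76)·R2: [0, 0, 81/38]
Echelon form has 3 nonzero rows, so rank(B) = 3.
The column space has dimension equal to the rank: 3.

3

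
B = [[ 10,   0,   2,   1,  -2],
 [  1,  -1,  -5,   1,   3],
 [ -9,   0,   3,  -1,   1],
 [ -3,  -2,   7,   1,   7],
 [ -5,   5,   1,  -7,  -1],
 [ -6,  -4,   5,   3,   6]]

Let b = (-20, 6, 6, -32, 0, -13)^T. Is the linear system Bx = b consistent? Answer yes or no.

yes

Row reduce the augmented matrix [B | b].
R2 ← R2 − (1/10)·R1: [0, -1, -26/5, 9/10, 16/5, 8]
R3 ← R3 + (9/10)·R1: [0, 0, 24/5, -1/10, -4/5, -12]
R4 ← R4 + (3/10)·R1: [0, -2, 38/5, 13/10, 32/5, -38]
R5 ← R5 + (1/2)·R1: [0, 5, 2, -13/2, -2, -10]
R6 ← R6 + (3/5)·R1: [0, -4, 31/5, 18/5, 24/5, -25]
R4 ← R4 − (2)·R2: [0, 0, 18, -1/2, 0, -54]
R5 ← R5 + (5)·R2: [0, 0, -24, -2, 14, 30]
R6 ← R6 − (4)·R2: [0, 0, 27, 0, -8, -57]
R4 ← R4 − (15/4)·R3: [0, 0, 0, -1/8, 3, -9]
R5 ← R5 + (5)·R3: [0, 0, 0, -5/2, 10, -30]
R6 ← R6 − (45/8)·R3: [0, 0, 0, 9/16, -7/2, 21/2]
R5 ← R5 − (20)·R4: [0, 0, 0, 0, -50, 150]
R6 ← R6 + (9/2)·R4: [0, 0, 0, 0, 10, -30]
R6 ← R6 + (1/5)·R5: [0, 0, 0, 0, 0, 0]
The echelon form has 5 nonzero rows, and every pivot lies in the first 5 columns, so rank(B) = rank([B|b]) = 5.
The system is consistent.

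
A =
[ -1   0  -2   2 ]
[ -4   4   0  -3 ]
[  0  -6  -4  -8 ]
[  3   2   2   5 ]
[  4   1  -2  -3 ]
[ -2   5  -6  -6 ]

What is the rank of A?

Row reduce to echelon form.
R2 ← R2 − (4)·R1: [0, 4, 8, -11]
R4 ← R4 + (3)·R1: [0, 2, -4, 11]
R5 ← R5 + (4)·R1: [0, 1, -10, 5]
R6 ← R6 − (2)·R1: [0, 5, -2, -10]
R3 ← R3 + (3/2)·R2: [0, 0, 8, -49/2]
R4 ← R4 − (1/2)·R2: [0, 0, -8, 33/2]
R5 ← R5 − (1/4)·R2: [0, 0, -12, 31/4]
R6 ← R6 − (5/4)·R2: [0, 0, -12, 15/4]
R4 ← R4 + R3: [0, 0, 0, -8]
R5 ← R5 + (3/2)·R3: [0, 0, 0, -29]
R6 ← R6 + (3/2)·R3: [0, 0, 0, -33]
R5 ← R5 − (29/8)·R4: [0, 0, 0, 0]
R6 ← R6 − (33/8)·R4: [0, 0, 0, 0]
Echelon form has 4 nonzero rows, so rank(A) = 4.

4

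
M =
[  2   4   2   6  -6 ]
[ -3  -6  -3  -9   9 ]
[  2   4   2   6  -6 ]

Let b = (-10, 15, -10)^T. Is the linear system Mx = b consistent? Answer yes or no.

Row reduce the augmented matrix [M | b].
R2 ← R2 + (3/2)·R1: [0, 0, 0, 0, 0, 0]
R3 ← R3 − R1: [0, 0, 0, 0, 0, 0]
The echelon form has 1 nonzero rows, and every pivot lies in the first 5 columns, so rank(M) = rank([M|b]) = 1.
The system is consistent.

yes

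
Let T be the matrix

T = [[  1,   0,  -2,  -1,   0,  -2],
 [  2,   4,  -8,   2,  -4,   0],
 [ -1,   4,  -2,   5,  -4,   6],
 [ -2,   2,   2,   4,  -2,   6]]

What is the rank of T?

Row reduce to echelon form.
R2 ← R2 − (2)·R1: [0, 4, -4, 4, -4, 4]
R3 ← R3 + R1: [0, 4, -4, 4, -4, 4]
R4 ← R4 + (2)·R1: [0, 2, -2, 2, -2, 2]
R3 ← R3 − R2: [0, 0, 0, 0, 0, 0]
R4 ← R4 − (1/2)·R2: [0, 0, 0, 0, 0, 0]
Echelon form has 2 nonzero rows, so rank(T) = 2.

2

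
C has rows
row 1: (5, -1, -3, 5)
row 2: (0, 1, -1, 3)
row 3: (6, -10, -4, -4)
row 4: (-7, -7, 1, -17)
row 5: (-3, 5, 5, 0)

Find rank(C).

4

Row reduce to echelon form.
R3 ← R3 − (6/5)·R1: [0, -44/5, -2/5, -10]
R4 ← R4 + (7/5)·R1: [0, -42/5, -16/5, -10]
R5 ← R5 + (3/5)·R1: [0, 22/5, 16/5, 3]
R3 ← R3 + (44/5)·R2: [0, 0, -46/5, 82/5]
R4 ← R4 + (42/5)·R2: [0, 0, -58/5, 76/5]
R5 ← R5 − (22/5)·R2: [0, 0, 38/5, -51/5]
R4 ← R4 − (29/23)·R3: [0, 0, 0, -126/23]
R5 ← R5 + (19/23)·R3: [0, 0, 0, 77/23]
R5 ← R5 + (11/18)·R4: [0, 0, 0, 0]
Echelon form has 4 nonzero rows, so rank(C) = 4.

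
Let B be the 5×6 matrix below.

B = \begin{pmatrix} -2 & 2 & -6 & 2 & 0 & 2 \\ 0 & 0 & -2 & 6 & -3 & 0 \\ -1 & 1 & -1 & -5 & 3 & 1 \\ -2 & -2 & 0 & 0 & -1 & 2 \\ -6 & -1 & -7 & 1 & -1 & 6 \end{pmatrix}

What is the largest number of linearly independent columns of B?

Row reduce to echelon form.
R3 ← R3 − (1/2)·R1: [0, 0, 2, -6, 3, 0]
R4 ← R4 − R1: [0, -4, 6, -2, -1, 0]
R5 ← R5 − (3)·R1: [0, -7, 11, -5, -1, 0]
Swap R2 ↔ R4
R5 ← R5 − (7/4)·R2: [0, 0, 1/2, -3/2, 3/4, 0]
R4 ← R4 + R3: [0, 0, 0, 0, 0, 0]
R5 ← R5 − (1/4)·R3: [0, 0, 0, 0, 0, 0]
Echelon form has 3 nonzero rows, so rank(B) = 3.
The rank gives the maximum number of linearly independent columns: 3.

3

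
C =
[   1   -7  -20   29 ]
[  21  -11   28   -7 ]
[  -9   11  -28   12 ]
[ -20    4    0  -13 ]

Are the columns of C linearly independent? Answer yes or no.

Row reduce C to echelon form.
R2 ← R2 − (21)·R1: [0, 136, 448, -616]
R3 ← R3 + (9)·R1: [0, -52, -208, 273]
R4 ← R4 + (20)·R1: [0, -136, -400, 567]
R3 ← R3 + (13/34)·R2: [0, 0, -624/17, 637/17]
R4 ← R4 + R2: [0, 0, 48, -49]
R4 ← R4 + (17/13)·R3: [0, 0, 0, 0]
3 pivots among 4 columns.
Only 3 < 4 pivot columns, so the columns are linearly dependent.

no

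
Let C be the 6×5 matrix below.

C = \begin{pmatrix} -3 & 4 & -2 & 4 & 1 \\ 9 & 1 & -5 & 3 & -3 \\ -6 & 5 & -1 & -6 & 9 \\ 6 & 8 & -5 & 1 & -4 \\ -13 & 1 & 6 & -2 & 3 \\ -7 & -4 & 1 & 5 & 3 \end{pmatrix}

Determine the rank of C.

Row reduce to echelon form.
R2 ← R2 + (3)·R1: [0, 13, -11, 15, 0]
R3 ← R3 − (2)·R1: [0, -3, 3, -14, 7]
R4 ← R4 + (2)·R1: [0, 16, -9, 9, -2]
R5 ← R5 − (13/3)·R1: [0, -49/3, 44/3, -58/3, -4/3]
R6 ← R6 − (7/3)·R1: [0, -40/3, 17/3, -13/3, 2/3]
R3 ← R3 + (3/13)·R2: [0, 0, 6/13, -137/13, 7]
R4 ← R4 − (16/13)·R2: [0, 0, 59/13, -123/13, -2]
R5 ← R5 + (49/39)·R2: [0, 0, 11/13, -19/39, -4/3]
R6 ← R6 + (40/39)·R2: [0, 0, -73/13, 431/39, 2/3]
R4 ← R4 − (59/6)·R3: [0, 0, 0, 565/6, -425/6]
R5 ← R5 − (11/6)·R3: [0, 0, 0, 113/6, -85/6]
R6 ← R6 + (73/6)·R3: [0, 0, 0, -703/6, 515/6]
R5 ← R5 − (1/5)·R4: [0, 0, 0, 0, 0]
R6 ← R6 + (703/565)·R4: [0, 0, 0, 0, -260/113]
Swap R5 ↔ R6
Echelon form has 5 nonzero rows, so rank(C) = 5.

5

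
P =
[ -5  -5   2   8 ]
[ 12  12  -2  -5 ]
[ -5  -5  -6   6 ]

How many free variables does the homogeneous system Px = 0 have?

Row reduce to echelon form.
R2 ← R2 + (12/5)·R1: [0, 0, 14/5, 71/5]
R3 ← R3 − R1: [0, 0, -8, -2]
R3 ← R3 + (20/7)·R2: [0, 0, 0, 270/7]
3 nonzero rows, so rank(P) = 3.
P has 4 columns; by rank–nullity, nullity = 4 − 3 = 1.

1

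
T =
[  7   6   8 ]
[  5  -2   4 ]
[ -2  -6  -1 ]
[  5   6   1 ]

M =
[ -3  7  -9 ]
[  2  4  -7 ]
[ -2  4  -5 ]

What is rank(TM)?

First compute TM:
[[-25, 105, -145],
 [-27,  43, -51],
 [ -4, -42,  65],
 [ -5,  63, -92]]
Now row reduce the product.
R2 ← R2 − (27/25)·R1: [0, -352/5, 528/5]
R3 ← R3 − (4/25)·R1: [0, -294/5, 441/5]
R4 ← R4 − (1/5)·R1: [0, 42, -63]
R3 ← R3 − (147/176)·R2: [0, 0, 0]
R4 ← R4 + (105/176)·R2: [0, 0, 0]
2 nonzero rows, so rank(TM) = 2.

2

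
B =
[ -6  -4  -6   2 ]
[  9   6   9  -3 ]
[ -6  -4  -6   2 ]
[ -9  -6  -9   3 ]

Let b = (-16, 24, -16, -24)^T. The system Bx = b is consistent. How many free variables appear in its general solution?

Row reduce the augmented matrix [B | b].
R2 ← R2 + (3/2)·R1: [0, 0, 0, 0, 0]
R3 ← R3 − R1: [0, 0, 0, 0, 0]
R4 ← R4 − (3/2)·R1: [0, 0, 0, 0, 0]
The echelon form has 1 nonzero rows, and every pivot lies in the first 4 columns, so rank(B) = rank([B|b]) = 1.
The system is consistent.
Free variables = (unknowns) − (rank) = 4 − 1 = 3.

3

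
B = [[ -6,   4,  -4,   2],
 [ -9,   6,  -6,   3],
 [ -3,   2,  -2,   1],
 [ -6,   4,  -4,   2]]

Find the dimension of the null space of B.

Row reduce to echelon form.
R2 ← R2 − (3/2)·R1: [0, 0, 0, 0]
R3 ← R3 − (1/2)·R1: [0, 0, 0, 0]
R4 ← R4 − R1: [0, 0, 0, 0]
1 nonzero row, so rank(B) = 1.
B has 4 columns; by rank–nullity, nullity = 4 − 1 = 3.

3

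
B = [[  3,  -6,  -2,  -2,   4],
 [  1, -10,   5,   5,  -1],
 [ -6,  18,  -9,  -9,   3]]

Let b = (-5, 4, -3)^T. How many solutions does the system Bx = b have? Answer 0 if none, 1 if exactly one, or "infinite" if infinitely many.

Row reduce the augmented matrix [B | b].
R2 ← R2 − (1/3)·R1: [0, -8, 17/3, 17/3, -7/3, 17/3]
R3 ← R3 + (2)·R1: [0, 6, -13, -13, 11, -13]
R3 ← R3 + (3/4)·R2: [0, 0, -35/4, -35/4, 37/4, -35/4]
The echelon form has 3 nonzero rows, and every pivot lies in the first 5 columns, so rank(B) = rank([B|b]) = 3.
The system is consistent.
rank = 3 < 5 unknowns, so there are infinitely many solutions.

infinite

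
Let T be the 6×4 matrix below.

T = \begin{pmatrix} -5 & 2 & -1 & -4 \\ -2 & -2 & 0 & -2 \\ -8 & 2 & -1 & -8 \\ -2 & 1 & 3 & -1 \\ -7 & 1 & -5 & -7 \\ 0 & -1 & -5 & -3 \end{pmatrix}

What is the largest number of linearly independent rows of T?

4

Row reduce to echelon form.
R2 ← R2 − (2/5)·R1: [0, -14/5, 2/5, -2/5]
R3 ← R3 − (8/5)·R1: [0, -6/5, 3/5, -8/5]
R4 ← R4 − (2/5)·R1: [0, 1/5, 17/5, 3/5]
R5 ← R5 − (7/5)·R1: [0, -9/5, -18/5, -7/5]
R3 ← R3 − (3/7)·R2: [0, 0, 3/7, -10/7]
R4 ← R4 + (1/14)·R2: [0, 0, 24/7, 4/7]
R5 ← R5 − (9/14)·R2: [0, 0, -27/7, -8/7]
R6 ← R6 − (5/14)·R2: [0, 0, -36/7, -20/7]
R4 ← R4 − (8)·R3: [0, 0, 0, 12]
R5 ← R5 + (9)·R3: [0, 0, 0, -14]
R6 ← R6 + (12)·R3: [0, 0, 0, -20]
R5 ← R5 + (7/6)·R4: [0, 0, 0, 0]
R6 ← R6 + (5/3)·R4: [0, 0, 0, 0]
Echelon form has 4 nonzero rows, so rank(T) = 4.
The rank gives the maximum number of linearly independent rows: 4.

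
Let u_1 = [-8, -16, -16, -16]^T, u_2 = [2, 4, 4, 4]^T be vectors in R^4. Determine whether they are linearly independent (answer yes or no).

Form the matrix with these vectors as rows and row reduce.
R2 ← R2 + (1/4)·R1: [0, 0, 0, 0]
1 nonzero row, so the 2 vectors span a space of dimension 1.
Since 1 < 2, the vectors are linearly dependent.

no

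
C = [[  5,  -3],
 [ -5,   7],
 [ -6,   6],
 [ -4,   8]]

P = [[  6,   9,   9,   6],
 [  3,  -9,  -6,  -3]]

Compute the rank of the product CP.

First compute CP:
[[ 21,  72,  63,  39],
 [ -9, -108, -87, -51],
 [-18, -108, -90, -54],
 [  0, -108, -84, -48]]
Now row reduce the product.
R2 ← R2 + (3/7)·R1: [0, -540/7, -60, -240/7]
R3 ← R3 + (6/7)·R1: [0, -324/7, -36, -144/7]
R3 ← R3 − (3/5)·R2: [0, 0, 0, 0]
R4 ← R4 − (7/5)·R2: [0, 0, 0, 0]
2 nonzero rows, so rank(CP) = 2.

2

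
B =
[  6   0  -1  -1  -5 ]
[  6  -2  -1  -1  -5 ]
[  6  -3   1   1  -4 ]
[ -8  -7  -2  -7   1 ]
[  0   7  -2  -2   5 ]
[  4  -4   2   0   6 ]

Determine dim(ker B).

Row reduce to echelon form.
R2 ← R2 − R1: [0, -2, 0, 0, 0]
R3 ← R3 − R1: [0, -3, 2, 2, 1]
R4 ← R4 + (4/3)·R1: [0, -7, -10/3, -25/3, -17/3]
R6 ← R6 − (2/3)·R1: [0, -4, 8/3, 2/3, 28/3]
R3 ← R3 − (3/2)·R2: [0, 0, 2, 2, 1]
R4 ← R4 − (7/2)·R2: [0, 0, -10/3, -25/3, -17/3]
R5 ← R5 + (7/2)·R2: [0, 0, -2, -2, 5]
R6 ← R6 − (2)·R2: [0, 0, 8/3, 2/3, 28/3]
R4 ← R4 + (5/3)·R3: [0, 0, 0, -5, -4]
R5 ← R5 + R3: [0, 0, 0, 0, 6]
R6 ← R6 − (4/3)·R3: [0, 0, 0, -2, 8]
R6 ← R6 − (2/5)·R4: [0, 0, 0, 0, 48/5]
R6 ← R6 − (8/5)·R5: [0, 0, 0, 0, 0]
5 nonzero rows, so rank(B) = 5.
B has 5 columns; by rank–nullity, nullity = 5 − 5 = 0.

0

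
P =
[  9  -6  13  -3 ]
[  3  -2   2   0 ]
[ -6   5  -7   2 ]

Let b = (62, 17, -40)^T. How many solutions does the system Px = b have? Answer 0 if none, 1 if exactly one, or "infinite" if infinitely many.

infinite

Row reduce the augmented matrix [P | b].
R2 ← R2 − (1/3)·R1: [0, 0, -7/3, 1, -11/3]
R3 ← R3 + (2/3)·R1: [0, 1, 5/3, 0, 4/3]
Swap R2 ↔ R3
The echelon form has 3 nonzero rows, and every pivot lies in the first 4 columns, so rank(P) = rank([P|b]) = 3.
The system is consistent.
rank = 3 < 4 unknowns, so there are infinitely many solutions.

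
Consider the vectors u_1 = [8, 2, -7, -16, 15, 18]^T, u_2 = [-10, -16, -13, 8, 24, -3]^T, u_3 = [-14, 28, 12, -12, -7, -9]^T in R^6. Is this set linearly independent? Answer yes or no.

Form the matrix with these vectors as rows and row reduce.
R2 ← R2 + (5/4)·R1: [0, -27/2, -87/4, -12, 171/4, 39/2]
R3 ← R3 + (7/4)·R1: [0, 63/2, -1/4, -40, 77/4, 45/2]
R3 ← R3 + (7/3)·R2: [0, 0, -51, -68, 119, 68]
3 nonzero rows, so the 3 vectors span a space of dimension 3.
Since 3 = 3, the vectors are linearly independent.

yes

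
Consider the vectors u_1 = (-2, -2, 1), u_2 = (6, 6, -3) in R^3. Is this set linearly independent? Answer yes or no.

no

Form the matrix with these vectors as rows and row reduce.
R2 ← R2 + (3)·R1: [0, 0, 0]
1 nonzero row, so the 2 vectors span a space of dimension 1.
Since 1 < 2, the vectors are linearly dependent.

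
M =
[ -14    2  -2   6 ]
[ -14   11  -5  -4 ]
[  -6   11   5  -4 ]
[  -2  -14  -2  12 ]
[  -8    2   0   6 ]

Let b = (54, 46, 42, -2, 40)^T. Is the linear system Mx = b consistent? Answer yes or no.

Row reduce the augmented matrix [M | b].
R2 ← R2 − R1: [0, 9, -3, -10, -8]
R3 ← R3 − (3/7)·R1: [0, 71/7, 41/7, -46/7, 132/7]
R4 ← R4 − (1/7)·R1: [0, -100/7, -12/7, 78/7, -68/7]
R5 ← R5 − (4/7)·R1: [0, 6/7, 8/7, 18/7, 64/7]
R3 ← R3 − (71/63)·R2: [0, 0, 194/21, 296/63, 1756/63]
R4 ← R4 + (100/63)·R2: [0, 0, -136/21, -298/63, -1412/63]
R5 ← R5 − (2/21)·R2: [0, 0, 10/7, 74/21, 208/21]
R4 ← R4 + (68/97)·R3: [0, 0, 0, -418/291, -836/291]
R5 ← R5 − (15/97)·R3: [0, 0, 0, 814/291, 1628/291]
R5 ← R5 + (37/19)·R4: [0, 0, 0, 0, 0]
The echelon form has 4 nonzero rows, and every pivot lies in the first 4 columns, so rank(M) = rank([M|b]) = 4.
The system is consistent.

yes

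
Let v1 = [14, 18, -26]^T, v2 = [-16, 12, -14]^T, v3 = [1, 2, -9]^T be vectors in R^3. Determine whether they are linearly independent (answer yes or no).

yes

Form the matrix with these vectors as rows and row reduce.
R2 ← R2 + (8/7)·R1: [0, 228/7, -306/7]
R3 ← R3 − (1/14)·R1: [0, 5/7, -50/7]
R3 ← R3 − (5/228)·R2: [0, 0, -235/38]
3 nonzero rows, so the 3 vectors span a space of dimension 3.
Since 3 = 3, the vectors are linearly independent.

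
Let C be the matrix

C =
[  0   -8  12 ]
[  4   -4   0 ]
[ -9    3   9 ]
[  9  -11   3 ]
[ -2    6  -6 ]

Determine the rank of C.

Row reduce to echelon form.
Swap R1 ↔ R2
R3 ← R3 + (9/4)·R1: [0, -6, 9]
R4 ← R4 − (9/4)·R1: [0, -2, 3]
R5 ← R5 + (1/2)·R1: [0, 4, -6]
R3 ← R3 − (3/4)·R2: [0, 0, 0]
R4 ← R4 − (1/4)·R2: [0, 0, 0]
R5 ← R5 + (1/2)·R2: [0, 0, 0]
Echelon form has 2 nonzero rows, so rank(C) = 2.

2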